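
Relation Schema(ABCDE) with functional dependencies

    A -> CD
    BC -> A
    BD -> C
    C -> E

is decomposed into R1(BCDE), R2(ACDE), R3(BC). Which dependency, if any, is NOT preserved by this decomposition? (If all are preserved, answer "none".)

BC -> A

Check BC → A: no single fragment contains all of {ABC}, and the restricted closure of {BC} across the fragments never reaches {A}.
A → CD is preserved.
BD → C is preserved.
C → E is preserved.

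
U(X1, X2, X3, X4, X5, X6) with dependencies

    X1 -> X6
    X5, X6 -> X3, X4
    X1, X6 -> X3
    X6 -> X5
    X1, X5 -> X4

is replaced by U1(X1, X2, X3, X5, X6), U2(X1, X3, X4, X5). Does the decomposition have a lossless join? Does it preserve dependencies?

Lossless test: (X1, X3, X5)⁺ = {X1, X3, X4, X5, X6}, which contains all of one fragment — lossless.
Dependency preservation: the restricted closure of {X5, X6} across the fragments never reaches {X3, X4}, so X5, X6 → X3, X4 cannot be enforced without a join — not preserved.

lossless but not dependency-preserving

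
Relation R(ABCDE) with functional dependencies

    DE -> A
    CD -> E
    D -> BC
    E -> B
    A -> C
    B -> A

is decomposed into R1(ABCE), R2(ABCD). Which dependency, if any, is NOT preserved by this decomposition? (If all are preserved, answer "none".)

Check CD → E: no single fragment contains all of {CDE}, and the restricted closure of {CD} across the fragments never reaches {E}.
DE → A is preserved.
D → BC is preserved.
E → B is preserved.
A → C is preserved.
B → A is preserved.

CD -> E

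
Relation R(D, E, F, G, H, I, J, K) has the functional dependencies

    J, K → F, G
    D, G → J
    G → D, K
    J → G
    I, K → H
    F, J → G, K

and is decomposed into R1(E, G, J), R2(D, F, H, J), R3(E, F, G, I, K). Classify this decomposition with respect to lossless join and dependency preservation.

Lossless test (chase): Rows 1 and 3 agree on G; apply G→D, K and equate their D, K entries. Rows 1 and 2 agree on J; apply J→G and equate their G entries. Rows 1 and 3 agree on D, G; apply D, G→J and equate their J entries. Rows 1 and 2 agree on G; apply G→D, K and equate their D, K entries. Rows 1 and 2 agree on J, K; apply J, K→F, G and equate their F, G entries. No row becomes fully distinguished — the join is lossy.
Dependency preservation: the restricted closure of {I, K} across the fragments never reaches {H}, so I, K → H cannot be enforced without a join — not preserved.

lossy and not dependency-preserving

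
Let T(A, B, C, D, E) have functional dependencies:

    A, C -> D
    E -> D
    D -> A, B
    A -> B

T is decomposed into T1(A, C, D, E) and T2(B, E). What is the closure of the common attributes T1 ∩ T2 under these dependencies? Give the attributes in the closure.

A, B, D, E

T1 ∩ T2 = {E}.
E → D applies, adding D
D → A, B applies, adding A, B
Closure: {A, B, D, E}.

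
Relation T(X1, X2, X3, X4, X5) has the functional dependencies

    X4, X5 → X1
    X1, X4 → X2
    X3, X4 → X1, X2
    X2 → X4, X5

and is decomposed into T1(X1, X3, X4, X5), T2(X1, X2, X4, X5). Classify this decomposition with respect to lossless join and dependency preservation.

lossless and dependency-preserving

Lossless test: (X1, X4, X5)⁺ = {X1, X2, X4, X5}, which contains all of one fragment — lossless.
Dependency preservation: X3, X4 → X1, X2 is not contained in any single fragment, but the restricted closure of its left-hand side across the fragments still reaches the right-hand side; the remaining FDs each lie inside some fragment. All dependencies are preserved.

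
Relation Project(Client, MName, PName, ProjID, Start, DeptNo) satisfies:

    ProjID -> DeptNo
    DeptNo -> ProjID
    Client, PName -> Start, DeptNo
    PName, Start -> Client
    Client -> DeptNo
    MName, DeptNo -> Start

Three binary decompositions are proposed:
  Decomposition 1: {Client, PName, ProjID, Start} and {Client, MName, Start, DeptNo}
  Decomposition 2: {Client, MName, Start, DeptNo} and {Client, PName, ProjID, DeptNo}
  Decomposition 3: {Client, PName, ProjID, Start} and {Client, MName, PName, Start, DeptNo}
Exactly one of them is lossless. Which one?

Decomposition 3

Decomposition 1: common = {Client, Start}, closure = {Client, ProjID, Start, DeptNo} → lossy.
Decomposition 2: common = {Client, DeptNo}, closure = {Client, ProjID, DeptNo} → lossy.
Decomposition 3: common = {Client, PName, Start}, closure = {Client, PName, ProjID, Start, DeptNo} → lossless.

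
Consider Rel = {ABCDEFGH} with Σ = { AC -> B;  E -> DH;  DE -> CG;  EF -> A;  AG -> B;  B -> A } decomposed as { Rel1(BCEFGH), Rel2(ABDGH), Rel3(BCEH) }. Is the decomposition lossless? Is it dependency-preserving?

Lossless test (chase): Rows 1 and 3 agree on E; apply E→DH and equate their DH entries. Rows 1 and 3 agree on DE; apply DE→CG and equate their CG entries. Rows 1 and 2 agree on B; apply B→A and equate their A entries. Rows 1 and 3 agree on B; apply B→A and equate their A entries. No row becomes fully distinguished — the join is lossy.
Dependency preservation: the restricted closure of {AC} across the fragments never reaches {B}, so AC → B cannot be enforced without a join — not preserved.

lossy and not dependency-preserving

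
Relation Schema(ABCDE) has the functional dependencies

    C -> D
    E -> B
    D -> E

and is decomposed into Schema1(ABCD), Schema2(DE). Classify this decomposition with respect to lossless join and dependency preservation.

Lossless test: (D)⁺ = {BDE}, which contains all of one fragment — lossless.
Dependency preservation: the restricted closure of {E} across the fragments never reaches {B}, so E → B cannot be enforced without a join — not preserved.

lossless but not dependency-preserving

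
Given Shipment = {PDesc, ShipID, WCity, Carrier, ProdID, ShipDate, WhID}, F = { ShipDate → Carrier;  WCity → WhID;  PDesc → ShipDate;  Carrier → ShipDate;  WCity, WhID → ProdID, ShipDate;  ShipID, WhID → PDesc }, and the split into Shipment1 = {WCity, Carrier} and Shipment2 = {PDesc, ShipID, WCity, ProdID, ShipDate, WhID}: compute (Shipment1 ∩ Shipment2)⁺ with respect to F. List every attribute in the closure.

WCity, Carrier, ProdID, ShipDate, WhID

Shipment1 ∩ Shipment2 = {WCity}.
WCity → WhID applies, adding WhID
WCity, WhID → ProdID, ShipDate applies, adding ProdID, ShipDate
ShipDate → Carrier applies, adding Carrier
Closure: {WCity, Carrier, ProdID, ShipDate, WhID}.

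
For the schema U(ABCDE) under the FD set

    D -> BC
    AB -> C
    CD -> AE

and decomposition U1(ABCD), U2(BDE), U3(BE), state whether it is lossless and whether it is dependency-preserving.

Lossless test (chase): Rows 1 and 2 agree on D; apply D→BC and equate their BC entries. Rows 1 and 2 agree on CD; apply CD→AE and equate their AE entries. Row 1 is now all distinguished symbols — the join is lossless.
Dependency preservation: CD → AE is not contained in any single fragment, but the restricted closure of its left-hand side across the fragments still reaches the right-hand side; the remaining FDs each lie inside some fragment. All dependencies are preserved.

lossless and dependency-preserving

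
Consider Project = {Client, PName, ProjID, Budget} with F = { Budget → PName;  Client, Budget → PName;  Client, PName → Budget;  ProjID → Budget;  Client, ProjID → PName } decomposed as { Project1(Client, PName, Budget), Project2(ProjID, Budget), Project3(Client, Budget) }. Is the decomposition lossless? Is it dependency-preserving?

lossy but dependency-preserving

Lossless test (chase): Rows 1 and 2 agree on Budget; apply Budget→PName and equate their PName entries. Rows 1 and 3 agree on Budget; apply Budget→PName and equate their PName entries. No row becomes fully distinguished — the join is lossy.
Dependency preservation: Client, ProjID → PName is not contained in any single fragment, but the restricted closure of its left-hand side across the fragments still reaches the right-hand side; the remaining FDs each lie inside some fragment. All dependencies are preserved.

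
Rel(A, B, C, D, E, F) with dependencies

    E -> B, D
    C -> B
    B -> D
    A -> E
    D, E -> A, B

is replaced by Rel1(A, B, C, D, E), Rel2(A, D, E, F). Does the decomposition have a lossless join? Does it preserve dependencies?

lossy but dependency-preserving

Lossless test: (A, D, E)⁺ = {A, B, D, E}, which is a superkey of neither fragment — lossy.
Dependency preservation: every FD's attributes lie within a single fragment, so each can be enforced locally — preserved.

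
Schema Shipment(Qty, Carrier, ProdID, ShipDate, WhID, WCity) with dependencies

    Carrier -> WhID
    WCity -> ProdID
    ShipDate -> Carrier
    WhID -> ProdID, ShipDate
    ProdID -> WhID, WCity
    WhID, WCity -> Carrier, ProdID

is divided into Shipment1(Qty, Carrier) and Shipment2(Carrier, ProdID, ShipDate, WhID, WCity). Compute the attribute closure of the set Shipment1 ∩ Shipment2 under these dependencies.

Shipment1 ∩ Shipment2 = {Carrier}.
Carrier → WhID applies, adding WhID
WhID → ProdID, ShipDate applies, adding ProdID, ShipDate
ProdID → WhID, WCity applies, adding WCity
Closure: {Carrier, ProdID, ShipDate, WhID, WCity}.

Carrier, ProdID, ShipDate, WhID, WCity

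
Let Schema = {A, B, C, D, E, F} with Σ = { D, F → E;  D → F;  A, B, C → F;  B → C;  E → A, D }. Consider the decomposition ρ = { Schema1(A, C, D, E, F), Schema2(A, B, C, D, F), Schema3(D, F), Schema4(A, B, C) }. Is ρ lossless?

Chase test. Columns are A, B, C, D, E, F; row i has aⱼ where attribute j ∈ Schemai, else bᵢⱼ.
Initial tableau (one row per fragment):
  row 1: a1 b12 a3 a4 a5 a6
  row 2: a1 a2 a3 a4 b25 a6
  row 3: b31 b32 b33 a4 b35 a6
  row 4: a1 a2 a3 b44 b45 b46
Rows 1 and 2 agree on D, F; apply D, F→E and equate their E entries.
Rows 1 and 3 agree on D, F; apply D, F→E and equate their E entries.
Rows 2 and 4 agree on A, B, C; apply A, B, C→F and equate their F entries.
Rows 1 and 3 agree on E; apply E→A, D and equate their A, D entries.
Row 2 is now all distinguished symbols — the join is lossless.

Yes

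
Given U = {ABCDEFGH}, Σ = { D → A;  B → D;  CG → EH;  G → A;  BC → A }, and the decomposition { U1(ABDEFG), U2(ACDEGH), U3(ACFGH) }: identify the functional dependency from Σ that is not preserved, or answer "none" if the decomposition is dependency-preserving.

D → A lies within U1.
B → D lies within U1.
CG → EH lies within U2.
G → A lies within U1.
BC → A: restricted closure across fragments reaches A.
Every dependency is enforceable on the fragments, so the decomposition is dependency-preserving.

none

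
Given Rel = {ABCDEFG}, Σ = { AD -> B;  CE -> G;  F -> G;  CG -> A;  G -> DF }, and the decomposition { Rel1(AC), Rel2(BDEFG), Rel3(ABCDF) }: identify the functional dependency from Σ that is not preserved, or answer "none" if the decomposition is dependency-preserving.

CE -> G

Check CE → G: no single fragment contains all of {CEG}, and the restricted closure of {CE} across the fragments never reaches {G}.
AD → B is preserved.
F → G is preserved.
CG → A is preserved.
G → DF is preserved.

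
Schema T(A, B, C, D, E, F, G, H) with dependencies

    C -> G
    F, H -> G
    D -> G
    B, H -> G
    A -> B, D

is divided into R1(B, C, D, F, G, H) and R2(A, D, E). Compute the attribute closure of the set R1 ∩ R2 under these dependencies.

R1 ∩ R2 = {D}.
D → G applies, adding G
Closure: {D, G}.

D, G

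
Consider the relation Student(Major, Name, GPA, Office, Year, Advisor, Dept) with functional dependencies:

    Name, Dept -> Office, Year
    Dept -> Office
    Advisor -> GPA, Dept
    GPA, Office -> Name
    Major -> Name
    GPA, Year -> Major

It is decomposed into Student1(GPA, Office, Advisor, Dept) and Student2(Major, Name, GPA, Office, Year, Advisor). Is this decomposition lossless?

Yes

Common attributes: Student1 ∩ Student2 = {GPA, Office, Advisor}.
Closure of {GPA, Office, Advisor}: Advisor → GPA, Dept applies, adding Dept; GPA, Office → Name applies, adding Name; Name, Dept → Office, Year applies, adding Year; GPA, Year → Major applies, adding Major. So (GPA, Office, Advisor)⁺ = {Major, Name, GPA, Office, Year, Advisor, Dept}.
This closure contains every attribute of Student1, so Student1 ∩ Student2 → Student1. The join is lossless.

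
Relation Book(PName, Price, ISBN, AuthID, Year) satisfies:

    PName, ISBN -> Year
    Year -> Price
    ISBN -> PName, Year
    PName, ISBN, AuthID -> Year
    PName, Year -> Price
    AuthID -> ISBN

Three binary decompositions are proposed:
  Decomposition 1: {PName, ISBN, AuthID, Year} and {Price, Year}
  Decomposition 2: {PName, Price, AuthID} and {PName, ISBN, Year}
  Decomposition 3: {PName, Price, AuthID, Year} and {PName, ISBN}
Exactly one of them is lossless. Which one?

Decomposition 1

Decomposition 1: common = {Year}, closure = {Price, Year} → lossless.
Decomposition 2: common = {PName}, closure = {PName} → lossy.
Decomposition 3: common = {PName}, closure = {PName} → lossy.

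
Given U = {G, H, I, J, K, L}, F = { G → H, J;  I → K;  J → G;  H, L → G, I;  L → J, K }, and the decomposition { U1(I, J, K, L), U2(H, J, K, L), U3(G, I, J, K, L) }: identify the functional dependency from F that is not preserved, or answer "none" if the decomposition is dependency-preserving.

none

G → H, J: restricted closure across fragments reaches H, J.
I → K lies within U1.
J → G lies within U3.
H, L → G, I: restricted closure across fragments reaches G, I.
L → J, K lies within U1.
Every dependency is enforceable on the fragments, so the decomposition is dependency-preserving.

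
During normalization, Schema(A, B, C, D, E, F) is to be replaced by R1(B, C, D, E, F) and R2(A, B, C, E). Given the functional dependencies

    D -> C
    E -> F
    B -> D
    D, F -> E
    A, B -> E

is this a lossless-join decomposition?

Common attributes: R1 ∩ R2 = {B, C, E}.
Closure of {B, C, E}: E → F applies, adding F; B → D applies, adding D. So (B, C, E)⁺ = {B, C, D, E, F}.
This closure contains every attribute of R1, so R1 ∩ R2 → R1. The join is lossless.

Yes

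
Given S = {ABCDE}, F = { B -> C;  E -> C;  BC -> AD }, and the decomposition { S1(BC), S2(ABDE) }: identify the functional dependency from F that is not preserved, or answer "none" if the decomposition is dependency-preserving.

E -> C

Check E → C: no single fragment contains all of {CE}, and the restricted closure of {E} across the fragments never reaches {C}.
B → C is preserved.
BC → AD is preserved.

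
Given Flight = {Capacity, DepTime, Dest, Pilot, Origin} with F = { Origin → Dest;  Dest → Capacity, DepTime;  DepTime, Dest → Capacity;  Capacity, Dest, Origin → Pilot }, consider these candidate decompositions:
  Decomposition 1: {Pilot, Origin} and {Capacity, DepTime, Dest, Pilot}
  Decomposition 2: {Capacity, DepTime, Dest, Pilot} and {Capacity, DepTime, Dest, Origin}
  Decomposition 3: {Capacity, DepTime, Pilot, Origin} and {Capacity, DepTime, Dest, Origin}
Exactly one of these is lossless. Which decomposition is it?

Decomposition 1: common = {Pilot}, closure = {Pilot} → lossy.
Decomposition 2: common = {Capacity, DepTime, Dest}, closure = {Capacity, DepTime, Dest} → lossy.
Decomposition 3: common = {Capacity, DepTime, Origin}, closure = {Capacity, DepTime, Dest, Pilot, Origin} → lossless.

Decomposition 3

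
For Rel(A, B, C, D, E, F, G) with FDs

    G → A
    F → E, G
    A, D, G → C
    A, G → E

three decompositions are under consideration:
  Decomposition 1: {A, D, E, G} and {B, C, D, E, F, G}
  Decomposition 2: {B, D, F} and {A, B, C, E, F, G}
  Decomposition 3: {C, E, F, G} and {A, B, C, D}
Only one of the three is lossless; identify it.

Decomposition 1: common = {D, E, G}, closure = {A, C, D, E, G} → lossless.
Decomposition 2: common = {B, F}, closure = {A, B, E, F, G} → lossy.
Decomposition 3: common = {C}, closure = {C} → lossy.

Decomposition 1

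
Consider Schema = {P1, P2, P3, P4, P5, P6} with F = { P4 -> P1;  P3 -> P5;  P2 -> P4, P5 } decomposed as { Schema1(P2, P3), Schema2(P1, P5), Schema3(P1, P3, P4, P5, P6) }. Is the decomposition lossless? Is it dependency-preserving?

Lossless test (chase): Rows 1 and 3 agree on P3; apply P3→P5 and equate their P5 entries. No row becomes fully distinguished — the join is lossy.
Dependency preservation: the restricted closure of {P2} across the fragments never reaches {P4, P5}, so P2 → P4, P5 cannot be enforced without a join — not preserved.

lossy and not dependency-preserving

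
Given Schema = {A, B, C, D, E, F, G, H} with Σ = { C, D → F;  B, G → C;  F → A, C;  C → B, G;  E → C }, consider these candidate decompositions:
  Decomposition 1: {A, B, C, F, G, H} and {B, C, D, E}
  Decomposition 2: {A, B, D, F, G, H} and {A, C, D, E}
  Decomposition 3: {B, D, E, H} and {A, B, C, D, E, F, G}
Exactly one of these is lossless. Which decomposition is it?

Decomposition 1: common = {B, C}, closure = {B, C, G} → lossy.
Decomposition 2: common = {A, D}, closure = {A, D} → lossy.
Decomposition 3: common = {B, D, E}, closure = {A, B, C, D, E, F, G} → lossless.

Decomposition 3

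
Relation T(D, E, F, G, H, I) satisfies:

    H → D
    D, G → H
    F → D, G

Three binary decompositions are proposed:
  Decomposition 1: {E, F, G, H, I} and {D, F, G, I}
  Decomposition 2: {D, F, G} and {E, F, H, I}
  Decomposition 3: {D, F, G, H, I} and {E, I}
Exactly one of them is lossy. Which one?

Decomposition 1: common = {F, G, I}, closure = {D, F, G, H, I} → lossless.
Decomposition 2: common = {F}, closure = {D, F, G, H} → lossless.
Decomposition 3: common = {I}, closure = {I} → lossy.

Decomposition 3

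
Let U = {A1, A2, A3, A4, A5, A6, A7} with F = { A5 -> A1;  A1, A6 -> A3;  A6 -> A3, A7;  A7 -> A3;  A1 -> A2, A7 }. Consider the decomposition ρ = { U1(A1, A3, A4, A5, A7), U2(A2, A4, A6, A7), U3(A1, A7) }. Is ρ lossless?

Chase test. Columns are A1, A2, A3, A4, A5, A6, A7; row i has aⱼ where attribute j ∈ Ui, else bᵢⱼ.
Initial tableau (one row per fragment):
  row 1: a1 b12 a3 a4 a5 b16 a7
  row 2: b21 a2 b23 a4 b25 a6 a7
  row 3: a1 b32 b33 b34 b35 b36 a7
Rows 1 and 2 agree on A7; apply A7→A3 and equate their A3 entries.
Rows 1 and 3 agree on A7; apply A7→A3 and equate their A3 entries.
Rows 1 and 3 agree on A1; apply A1→A2, A7 and equate their A2, A7 entries.
No row becomes fully distinguished — the join is lossy.

No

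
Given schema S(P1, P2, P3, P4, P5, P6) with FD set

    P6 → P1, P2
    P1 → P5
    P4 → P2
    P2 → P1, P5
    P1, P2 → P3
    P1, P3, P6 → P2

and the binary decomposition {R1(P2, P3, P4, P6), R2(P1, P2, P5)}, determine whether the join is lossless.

Yes

Common attributes: R1 ∩ R2 = {P2}.
Closure of {P2}: P2 → P1, P5 applies, adding P1, P5; P1, P2 → P3 applies, adding P3. So (P2)⁺ = {P1, P2, P3, P5}.
This closure contains every attribute of R2, so R1 ∩ R2 → R2. The join is lossless.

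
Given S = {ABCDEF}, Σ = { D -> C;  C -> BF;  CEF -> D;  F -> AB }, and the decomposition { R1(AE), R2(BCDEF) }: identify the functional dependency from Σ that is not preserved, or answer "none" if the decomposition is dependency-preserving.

F -> AB

Check F → AB: no single fragment contains all of {ABF}, and the restricted closure of {F} across the fragments never reaches {AB}.
D → C is preserved.
C → BF is preserved.
CEF → D is preserved.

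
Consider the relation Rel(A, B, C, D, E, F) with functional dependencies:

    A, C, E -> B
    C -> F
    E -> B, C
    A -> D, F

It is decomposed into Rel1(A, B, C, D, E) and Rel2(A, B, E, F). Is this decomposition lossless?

Yes

Common attributes: Rel1 ∩ Rel2 = {A, B, E}.
Closure of {A, B, E}: E → B, C applies, adding C; A → D, F applies, adding D, F. So (A, B, E)⁺ = {A, B, C, D, E, F}.
This closure contains every attribute of Rel1, so Rel1 ∩ Rel2 → Rel1. The join is lossless.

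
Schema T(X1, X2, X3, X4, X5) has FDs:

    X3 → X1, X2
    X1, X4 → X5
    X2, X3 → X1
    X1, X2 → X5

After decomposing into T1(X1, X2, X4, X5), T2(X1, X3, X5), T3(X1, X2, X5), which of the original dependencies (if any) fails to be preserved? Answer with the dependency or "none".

X3 → X1, X2

Check X3 → X1, X2: no single fragment contains all of {X1, X2, X3}, and the restricted closure of {X3} across the fragments never reaches {X1, X2}.
X1, X4 → X5 is preserved.
X2, X3 → X1 is preserved.
X1, X2 → X5 is preserved.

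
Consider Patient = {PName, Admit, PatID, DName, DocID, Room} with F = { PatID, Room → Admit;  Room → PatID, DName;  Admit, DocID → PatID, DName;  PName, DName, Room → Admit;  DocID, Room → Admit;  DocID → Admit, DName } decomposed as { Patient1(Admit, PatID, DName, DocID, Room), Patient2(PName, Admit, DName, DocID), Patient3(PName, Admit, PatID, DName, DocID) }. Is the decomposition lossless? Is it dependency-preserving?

lossy but dependency-preserving

Lossless test (chase): Rows 1 and 2 agree on Admit, DocID; apply Admit, DocID→PatID, DName and equate their PatID, DName entries. No row becomes fully distinguished — the join is lossy.
Dependency preservation: PName, DName, Room → Admit is not contained in any single fragment, but the restricted closure of its left-hand side across the fragments still reaches the right-hand side; the remaining FDs each lie inside some fragment. All dependencies are preserved.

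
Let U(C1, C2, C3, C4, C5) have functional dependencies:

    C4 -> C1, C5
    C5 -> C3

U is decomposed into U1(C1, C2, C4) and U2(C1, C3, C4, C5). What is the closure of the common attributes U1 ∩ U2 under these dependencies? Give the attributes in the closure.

C1, C3, C4, C5

U1 ∩ U2 = {C1, C4}.
C4 → C1, C5 applies, adding C5
C5 → C3 applies, adding C3
Closure: {C1, C3, C4, C5}.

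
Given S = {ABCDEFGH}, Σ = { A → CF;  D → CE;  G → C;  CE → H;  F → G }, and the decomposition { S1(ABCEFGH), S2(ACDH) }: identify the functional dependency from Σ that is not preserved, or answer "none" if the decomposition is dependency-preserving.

Check D → CE: no single fragment contains all of {CDE}, and the restricted closure of {D} across the fragments never reaches {CE}.
A → CF is preserved.
G → C is preserved.
CE → H is preserved.
F → G is preserved.

D → CE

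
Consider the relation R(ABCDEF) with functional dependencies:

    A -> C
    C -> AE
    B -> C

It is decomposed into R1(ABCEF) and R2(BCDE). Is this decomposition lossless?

No

Common attributes: R1 ∩ R2 = {BCE}.
Closure of {BCE}: C → AE applies, adding A. So (BCE)⁺ = {ABCE}.
The closure contains neither all of R1 = {ABCEF} nor all of R2 = {BCDE}, so the common attributes are not a superkey of either fragment. The join is lossy.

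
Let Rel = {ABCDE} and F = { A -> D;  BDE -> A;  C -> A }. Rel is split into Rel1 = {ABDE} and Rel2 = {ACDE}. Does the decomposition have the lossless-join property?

No

Common attributes: Rel1 ∩ Rel2 = {ADE}.
No dependency enlarges {ADE}, so (ADE)⁺ = {ADE}.
The closure contains neither all of Rel1 = {ABDE} nor all of Rel2 = {ACDE}, so the common attributes are not a superkey of either fragment. The join is lossy.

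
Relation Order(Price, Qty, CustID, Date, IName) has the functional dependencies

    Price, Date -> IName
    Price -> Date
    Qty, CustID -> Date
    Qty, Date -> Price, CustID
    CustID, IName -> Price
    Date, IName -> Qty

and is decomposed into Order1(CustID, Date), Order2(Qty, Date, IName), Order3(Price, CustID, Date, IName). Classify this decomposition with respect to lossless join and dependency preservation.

Lossless test (chase): Rows 2 and 3 agree on Date, IName; apply Date, IName→Qty and equate their Qty entries. Rows 2 and 3 agree on Qty, Date; apply Qty, Date→Price, CustID and equate their Price, CustID entries. Row 2 is now all distinguished symbols — the join is lossless.
Dependency preservation: the restricted closure of {Qty, CustID} across the fragments never reaches {Date}, so Qty, CustID → Date cannot be enforced without a join — not preserved.

lossless but not dependency-preserving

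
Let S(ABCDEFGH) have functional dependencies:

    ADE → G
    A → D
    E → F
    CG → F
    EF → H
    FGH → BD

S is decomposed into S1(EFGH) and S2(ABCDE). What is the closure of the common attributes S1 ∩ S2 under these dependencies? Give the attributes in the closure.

EFH

S1 ∩ S2 = {E}.
E → F applies, adding F
EF → H applies, adding H
Closure: {EFH}.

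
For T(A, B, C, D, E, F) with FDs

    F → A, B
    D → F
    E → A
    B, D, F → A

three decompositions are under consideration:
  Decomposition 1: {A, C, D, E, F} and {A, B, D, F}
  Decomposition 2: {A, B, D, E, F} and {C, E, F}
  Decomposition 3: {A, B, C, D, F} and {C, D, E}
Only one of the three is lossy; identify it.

Decomposition 1: common = {A, D, F}, closure = {A, B, D, F} → lossless.
Decomposition 2: common = {E, F}, closure = {A, B, E, F} → lossy.
Decomposition 3: common = {C, D}, closure = {A, B, C, D, F} → lossless.

Decomposition 2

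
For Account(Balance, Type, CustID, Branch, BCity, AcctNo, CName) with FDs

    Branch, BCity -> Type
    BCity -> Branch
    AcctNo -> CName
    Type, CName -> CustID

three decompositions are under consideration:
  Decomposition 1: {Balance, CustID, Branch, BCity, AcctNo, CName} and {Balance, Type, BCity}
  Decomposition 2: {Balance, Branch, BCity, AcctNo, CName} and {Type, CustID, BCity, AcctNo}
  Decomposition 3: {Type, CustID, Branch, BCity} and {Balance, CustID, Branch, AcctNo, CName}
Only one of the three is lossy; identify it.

Decomposition 3

Decomposition 1: common = {Balance, BCity}, closure = {Balance, Type, Branch, BCity} → lossless.
Decomposition 2: common = {BCity, AcctNo}, closure = {Type, CustID, Branch, BCity, AcctNo, CName} → lossless.
Decomposition 3: common = {CustID, Branch}, closure = {CustID, Branch} → lossy.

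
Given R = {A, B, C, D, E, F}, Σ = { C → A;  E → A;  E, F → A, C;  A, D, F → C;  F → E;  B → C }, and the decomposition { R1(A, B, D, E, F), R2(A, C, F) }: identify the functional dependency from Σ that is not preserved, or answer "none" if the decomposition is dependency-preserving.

B → C

Check B → C: no single fragment contains all of {B, C}, and the restricted closure of {B} across the fragments never reaches {C}.
C → A is preserved.
E → A is preserved.
E, F → A, C is preserved.
A, D, F → C is preserved.
F → E is preserved.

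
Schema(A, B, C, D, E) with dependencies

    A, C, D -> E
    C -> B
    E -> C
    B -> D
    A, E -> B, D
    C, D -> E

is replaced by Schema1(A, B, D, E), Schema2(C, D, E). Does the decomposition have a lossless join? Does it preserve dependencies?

Lossless test: (D, E)⁺ = {B, C, D, E}, which contains all of one fragment — lossless.
Dependency preservation: A, C, D → E; C → B are not contained in any single fragment, but the restricted closure of each left-hand side across the fragments still reaches the right-hand side; the remaining FDs each lie inside some fragment. All dependencies are preserved.

lossless and dependency-preserving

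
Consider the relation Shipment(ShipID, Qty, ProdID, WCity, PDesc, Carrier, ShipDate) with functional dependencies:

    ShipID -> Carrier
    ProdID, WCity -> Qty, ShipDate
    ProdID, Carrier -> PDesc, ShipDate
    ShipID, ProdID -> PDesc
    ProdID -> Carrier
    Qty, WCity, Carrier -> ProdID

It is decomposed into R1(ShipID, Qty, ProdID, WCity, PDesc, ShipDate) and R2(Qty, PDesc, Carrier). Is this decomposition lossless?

Common attributes: R1 ∩ R2 = {Qty, PDesc}.
No dependency enlarges {Qty, PDesc}, so (Qty, PDesc)⁺ = {Qty, PDesc}.
The closure contains neither all of R1 = {ShipID, Qty, ProdID, WCity, PDesc, ShipDate} nor all of R2 = {Qty, PDesc, Carrier}, so the common attributes are not a superkey of either fragment. The join is lossy.

No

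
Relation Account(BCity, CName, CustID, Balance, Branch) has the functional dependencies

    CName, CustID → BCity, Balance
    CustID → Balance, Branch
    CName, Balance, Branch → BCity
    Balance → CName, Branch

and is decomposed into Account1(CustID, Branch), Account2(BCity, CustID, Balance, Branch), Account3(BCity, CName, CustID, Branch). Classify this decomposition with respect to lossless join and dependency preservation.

lossless but not dependency-preserving

Lossless test (chase): Rows 1 and 2 agree on CustID; apply CustID→Balance, Branch and equate their Balance, Branch entries. Rows 1 and 3 agree on CustID; apply CustID→Balance, Branch and equate their Balance, Branch entries. Rows 1 and 2 agree on Balance; apply Balance→CName, Branch and equate their CName, Branch entries. Rows 1 and 3 agree on Balance; apply Balance→CName, Branch and equate their CName, Branch entries. Rows 1 and 2 agree on CName, CustID; apply CName, CustID→BCity, Balance and equate their BCity, Balance entries. Row 1 is now all distinguished symbols — the join is lossless.
Dependency preservation: the restricted closure of {Balance} across the fragments never reaches {CName, Branch}, so Balance → CName, Branch cannot be enforced without a join — not preserved.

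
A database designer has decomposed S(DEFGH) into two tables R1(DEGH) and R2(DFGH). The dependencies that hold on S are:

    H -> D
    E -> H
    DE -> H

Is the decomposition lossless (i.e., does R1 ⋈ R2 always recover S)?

No

Common attributes: R1 ∩ R2 = {DGH}.
No dependency enlarges {DGH}, so (DGH)⁺ = {DGH}.
The closure contains neither all of R1 = {DEGH} nor all of R2 = {DFGH}, so the common attributes are not a superkey of either fragment. The join is lossy.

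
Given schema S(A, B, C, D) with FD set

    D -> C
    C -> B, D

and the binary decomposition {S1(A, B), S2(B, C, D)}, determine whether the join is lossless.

Common attributes: S1 ∩ S2 = {B}.
No dependency enlarges {B}, so (B)⁺ = {B}.
The closure contains neither all of S1 = {A, B} nor all of S2 = {B, C, D}, so the common attributes are not a superkey of either fragment. The join is lossy.

No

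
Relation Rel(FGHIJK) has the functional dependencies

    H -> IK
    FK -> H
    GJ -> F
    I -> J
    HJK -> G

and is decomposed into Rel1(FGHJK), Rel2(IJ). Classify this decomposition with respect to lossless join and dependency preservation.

lossy and not dependency-preserving

Lossless test: (J)⁺ = {J}, which is a superkey of neither fragment — lossy.
Dependency preservation: the restricted closure of {H} across the fragments never reaches {IK}, so H → IK cannot be enforced without a join — not preserved.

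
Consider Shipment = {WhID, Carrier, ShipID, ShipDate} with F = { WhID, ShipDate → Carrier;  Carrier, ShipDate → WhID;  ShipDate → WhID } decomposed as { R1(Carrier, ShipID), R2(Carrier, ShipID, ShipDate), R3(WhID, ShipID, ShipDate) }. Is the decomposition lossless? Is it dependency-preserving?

Lossless test (chase): Rows 2 and 3 agree on ShipDate; apply ShipDate→WhID and equate their WhID entries. Rows 2 and 3 agree on WhID, ShipDate; apply WhID, ShipDate→Carrier and equate their Carrier entries. Row 2 is now all distinguished symbols — the join is lossless.
Dependency preservation: WhID, ShipDate → Carrier; Carrier, ShipDate → WhID are not contained in any single fragment, but the restricted closure of each left-hand side across the fragments still reaches the right-hand side; the remaining FDs each lie inside some fragment. All dependencies are preserved.

lossless and dependency-preserving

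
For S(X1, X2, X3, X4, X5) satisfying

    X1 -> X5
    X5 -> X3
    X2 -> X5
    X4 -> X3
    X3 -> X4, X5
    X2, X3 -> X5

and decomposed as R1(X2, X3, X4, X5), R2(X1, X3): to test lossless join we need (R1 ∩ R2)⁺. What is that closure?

R1 ∩ R2 = {X3}.
X3 → X4, X5 applies, adding X4, X5
Closure: {X3, X4, X5}.

X3, X4, X5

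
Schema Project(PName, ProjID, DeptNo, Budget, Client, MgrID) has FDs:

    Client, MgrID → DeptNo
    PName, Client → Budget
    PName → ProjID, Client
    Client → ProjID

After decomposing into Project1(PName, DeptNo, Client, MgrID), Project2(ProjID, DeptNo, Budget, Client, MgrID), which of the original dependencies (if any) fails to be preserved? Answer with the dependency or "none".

Check PName, Client → Budget: no single fragment contains all of {PName, Budget, Client}, and the restricted closure of {PName, Client} across the fragments never reaches {Budget}.
Client, MgrID → DeptNo is preserved.
PName → ProjID, Client is preserved.
Client → ProjID is preserved.

PName, Client → Budget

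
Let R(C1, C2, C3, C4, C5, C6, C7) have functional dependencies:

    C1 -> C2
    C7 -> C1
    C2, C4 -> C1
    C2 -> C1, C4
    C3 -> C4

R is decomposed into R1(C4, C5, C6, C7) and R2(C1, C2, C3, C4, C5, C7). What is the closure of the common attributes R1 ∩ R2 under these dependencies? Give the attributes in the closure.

R1 ∩ R2 = {C4, C5, C7}.
C7 → C1 applies, adding C1
C1 → C2 applies, adding C2
Closure: {C1, C2, C4, C5, C7}.

C1, C2, C4, C5, C7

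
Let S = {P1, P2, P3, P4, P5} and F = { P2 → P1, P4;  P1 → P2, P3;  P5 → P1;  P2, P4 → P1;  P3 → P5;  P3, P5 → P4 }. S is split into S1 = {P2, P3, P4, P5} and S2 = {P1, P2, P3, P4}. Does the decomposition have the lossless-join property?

Yes

Common attributes: S1 ∩ S2 = {P2, P3, P4}.
Closure of {P2, P3, P4}: P2 → P1, P4 applies, adding P1; P3 → P5 applies, adding P5. So (P2, P3, P4)⁺ = {P1, P2, P3, P4, P5}.
This closure contains every attribute of S1, so S1 ∩ S2 → S1. The join is lossless.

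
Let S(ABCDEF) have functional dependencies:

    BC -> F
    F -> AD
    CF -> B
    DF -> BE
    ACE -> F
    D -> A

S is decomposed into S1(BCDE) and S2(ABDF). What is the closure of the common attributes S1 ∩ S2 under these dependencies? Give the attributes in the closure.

S1 ∩ S2 = {BD}.
D → A applies, adding A
Closure: {ABD}.

ABD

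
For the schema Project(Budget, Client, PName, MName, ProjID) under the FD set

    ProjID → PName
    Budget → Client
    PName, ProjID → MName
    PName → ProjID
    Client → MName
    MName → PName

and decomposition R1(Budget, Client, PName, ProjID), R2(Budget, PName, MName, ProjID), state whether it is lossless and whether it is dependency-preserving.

lossless and dependency-preserving

Lossless test: (Budget, PName, ProjID)⁺ = {Budget, Client, PName, MName, ProjID}, which contains all of one fragment — lossless.
Dependency preservation: Client → MName is not contained in any single fragment, but the restricted closure of its left-hand side across the fragments still reaches the right-hand side; the remaining FDs each lie inside some fragment. All dependencies are preserved.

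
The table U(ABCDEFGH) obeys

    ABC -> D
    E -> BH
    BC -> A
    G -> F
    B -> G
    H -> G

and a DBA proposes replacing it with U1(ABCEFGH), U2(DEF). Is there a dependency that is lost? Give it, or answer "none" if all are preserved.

ABC -> D

Check ABC → D: no single fragment contains all of {ABCD}, and the restricted closure of {ABC} across the fragments never reaches {D}.
E → BH is preserved.
BC → A is preserved.
G → F is preserved.
B → G is preserved.
H → G is preserved.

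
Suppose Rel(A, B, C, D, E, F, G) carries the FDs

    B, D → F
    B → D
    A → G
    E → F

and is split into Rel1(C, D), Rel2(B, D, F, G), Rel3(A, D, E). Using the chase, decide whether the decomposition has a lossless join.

No

Chase test. Columns are A, B, C, D, E, F, G; row i has aⱼ where attribute j ∈ Reli, else bᵢⱼ.
Initial tableau (one row per fragment):
  row 1: b11 b12 a3 a4 b15 b16 b17
  row 2: b21 a2 b23 a4 b25 a6 a7
  row 3: a1 b32 b33 a4 a5 b36 b37
No row becomes fully distinguished — the join is lossy.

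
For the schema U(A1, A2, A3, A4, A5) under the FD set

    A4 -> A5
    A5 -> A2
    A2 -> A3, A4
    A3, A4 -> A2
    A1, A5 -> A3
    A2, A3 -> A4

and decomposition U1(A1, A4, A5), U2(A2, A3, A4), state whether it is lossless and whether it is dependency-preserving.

Lossless test: (A4)⁺ = {A2, A3, A4, A5}, which contains all of one fragment — lossless.
Dependency preservation: A5 → A2; A1, A5 → A3 are not contained in any single fragment, but the restricted closure of each left-hand side across the fragments still reaches the right-hand side; the remaining FDs each lie inside some fragment. All dependencies are preserved.

lossless and dependency-preserving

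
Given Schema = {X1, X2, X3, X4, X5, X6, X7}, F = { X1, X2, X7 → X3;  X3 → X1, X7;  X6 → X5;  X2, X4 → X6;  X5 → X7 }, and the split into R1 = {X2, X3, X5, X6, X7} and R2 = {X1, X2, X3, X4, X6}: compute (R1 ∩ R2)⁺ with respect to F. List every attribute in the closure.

X1, X2, X3, X5, X6, X7

R1 ∩ R2 = {X2, X3, X6}.
X3 → X1, X7 applies, adding X1, X7
X6 → X5 applies, adding X5
Closure: {X1, X2, X3, X5, X6, X7}.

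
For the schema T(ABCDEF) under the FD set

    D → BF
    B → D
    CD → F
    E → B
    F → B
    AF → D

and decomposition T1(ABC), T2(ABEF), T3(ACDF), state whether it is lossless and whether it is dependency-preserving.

lossy but dependency-preserving

Lossless test (chase): Rows 1 and 2 agree on B; apply B→D and equate their D entries. Rows 2 and 3 agree on F; apply F→B and equate their B entries. Rows 2 and 3 agree on AF; apply AF→D and equate their D entries. Rows 1 and 2 agree on D; apply D→BF and equate their BF entries. No row becomes fully distinguished — the join is lossy.
Dependency preservation: D → BF; B → D are not contained in any single fragment, but the restricted closure of each left-hand side across the fragments still reaches the right-hand side; the remaining FDs each lie inside some fragment. All dependencies are preserved.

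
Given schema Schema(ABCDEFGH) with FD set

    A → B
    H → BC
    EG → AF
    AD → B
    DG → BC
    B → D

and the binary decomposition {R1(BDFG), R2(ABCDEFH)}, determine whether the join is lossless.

No

Common attributes: R1 ∩ R2 = {BDF}.
No dependency enlarges {BDF}, so (BDF)⁺ = {BDF}.
The closure contains neither all of R1 = {BDFG} nor all of R2 = {ABCDEFH}, so the common attributes are not a superkey of either fragment. The join is lossy.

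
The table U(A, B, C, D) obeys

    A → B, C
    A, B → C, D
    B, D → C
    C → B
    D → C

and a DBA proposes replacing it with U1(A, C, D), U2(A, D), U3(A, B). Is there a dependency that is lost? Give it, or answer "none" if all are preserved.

Check C → B: no single fragment contains all of {B, C}, and the restricted closure of {C} across the fragments never reaches {B}.
A → B, C is preserved.
A, B → C, D is preserved.
B, D → C is preserved.
D → C is preserved.

C → B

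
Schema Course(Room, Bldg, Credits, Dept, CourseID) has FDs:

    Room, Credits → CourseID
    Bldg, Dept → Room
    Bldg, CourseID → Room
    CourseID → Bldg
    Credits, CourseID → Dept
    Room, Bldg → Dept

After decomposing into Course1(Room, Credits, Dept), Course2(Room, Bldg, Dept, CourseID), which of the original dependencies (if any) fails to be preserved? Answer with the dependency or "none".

Check Room, Credits → CourseID: no single fragment contains all of {Room, Credits, CourseID}, and the restricted closure of {Room, Credits} across the fragments never reaches {CourseID}.
Bldg, Dept → Room is preserved.
Bldg, CourseID → Room is preserved.
CourseID → Bldg is preserved.
Credits, CourseID → Dept is preserved.
Room, Bldg → Dept is preserved.

Room, Credits → CourseID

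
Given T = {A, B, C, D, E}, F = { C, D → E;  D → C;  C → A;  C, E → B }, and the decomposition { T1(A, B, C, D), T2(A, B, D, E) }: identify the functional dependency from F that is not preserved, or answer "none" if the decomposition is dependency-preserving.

C, E → B

Check C, E → B: no single fragment contains all of {B, C, E}, and the restricted closure of {C, E} across the fragments never reaches {B}.
C, D → E is preserved.
D → C is preserved.
C → A is preserved.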